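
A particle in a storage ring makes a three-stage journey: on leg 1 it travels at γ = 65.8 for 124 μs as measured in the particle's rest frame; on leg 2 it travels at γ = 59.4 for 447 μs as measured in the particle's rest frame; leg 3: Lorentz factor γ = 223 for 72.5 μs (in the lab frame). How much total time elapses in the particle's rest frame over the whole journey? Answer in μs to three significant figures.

Leg 1: 124 μs is already measured in the particle's rest frame.
Leg 2: 447 μs is already measured in the particle's rest frame.
Leg 3: γ = 223; τ_3 = 72.5/223.0 = 0.3251 μs.
Total: 124.0 + 447.0 + 0.3251 μs.

τ = 571 μs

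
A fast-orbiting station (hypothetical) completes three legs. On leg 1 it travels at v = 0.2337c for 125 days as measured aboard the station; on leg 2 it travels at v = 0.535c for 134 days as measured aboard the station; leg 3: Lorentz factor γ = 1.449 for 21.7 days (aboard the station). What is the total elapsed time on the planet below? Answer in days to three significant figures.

Δt = 319 days

Leg 1: γ = 1/√(1 − 0.2337²) = 1/√0.9454 = 1.028; Δt_1 = 1.028 × 125 = 128.6 days.
Leg 2: γ = 1/√(1 − 0.535²) = 1/√0.7138 = 1.184; Δt_2 = 1.184 × 134 = 158.6 days.
Leg 3: γ = 1.449; Δt_3 = 1.449 × 21.7 = 31.44 days.
Total: 128.6 + 158.6 + 31.44 days.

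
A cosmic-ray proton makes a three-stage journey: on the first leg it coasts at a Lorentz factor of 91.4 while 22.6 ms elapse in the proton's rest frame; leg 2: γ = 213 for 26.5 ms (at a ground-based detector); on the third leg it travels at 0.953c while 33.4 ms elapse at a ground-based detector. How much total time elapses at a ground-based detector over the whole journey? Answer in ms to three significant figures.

Leg 1: γ = 91.4; Δt_1 = 91.40 × 22.6 = 2066 ms.
Leg 2: 26.5 ms is already measured at a ground-based detector.
Leg 3: 33.4 ms is already measured at a ground-based detector.
Total: 2066 + 26.50 + 33.40 ms.

Δt = 2130 ms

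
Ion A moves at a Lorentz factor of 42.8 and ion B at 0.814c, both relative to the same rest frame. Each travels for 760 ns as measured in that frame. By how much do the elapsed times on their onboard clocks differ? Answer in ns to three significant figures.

A: γ = 42.8; τ_A = 760/42.80 = 17.76 ns.
B: γ = 1/√(1 − 0.814²) = 1/√0.3374 = 1.722; τ_B = 760/1.722 = 441.5 ns.

|τ_A − τ_B| = 424 ns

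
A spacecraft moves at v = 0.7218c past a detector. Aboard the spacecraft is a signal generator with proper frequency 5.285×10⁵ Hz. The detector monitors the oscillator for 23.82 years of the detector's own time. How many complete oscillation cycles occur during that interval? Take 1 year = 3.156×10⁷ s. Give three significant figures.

γ = 1/√(1 − 0.7218²) = 1/√0.4790 = 1.445
During 23.82 years of lab time, the oscillator's proper time advances by τ = Δt/γ = 23.82/1.445 = 16.49 years = 5.203×10⁸ s.
N = f × τ = 5.285×10⁵ × 5.203×10⁸ = 2.750×10¹⁴.

N = 2.75×10¹⁴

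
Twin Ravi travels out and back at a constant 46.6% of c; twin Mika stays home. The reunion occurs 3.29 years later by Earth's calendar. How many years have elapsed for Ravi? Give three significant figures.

β = 0.466; γ = 1/√(1 − 0.466²) = 1/√0.7828 = 1.130
Ravi's clock measures proper time along the trip: τ = Δt/γ = 3.29/1.130 years.

τ = 2.91 years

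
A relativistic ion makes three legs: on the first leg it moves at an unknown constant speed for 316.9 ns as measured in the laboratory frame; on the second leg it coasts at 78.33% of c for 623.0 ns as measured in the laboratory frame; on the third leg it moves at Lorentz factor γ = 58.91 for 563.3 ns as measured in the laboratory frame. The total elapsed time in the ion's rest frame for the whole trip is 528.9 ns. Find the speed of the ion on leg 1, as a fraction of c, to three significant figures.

Leg 1: speed unknown; τ_1 = 316.9/γ_1.
Leg 2: β = 0.7833; γ = 1/√(1 − 0.7833²) = 1/√0.3864 = 1.609; τ_2 = 623.0/1.609 = 387.3 ns.
Leg 3: γ = 58.91; τ_3 = 563.3/58.91 = 9.562 ns.
Total proper time: τ_1 + 387.3 + 9.562 = 528.9, so τ_1 = 528.9 − 396.8 = 132.1 ns.
γ_1 = 316.9/132.1 = 2.400; β = √(1 − 1/γ²) = √0.8264.

β = 0.909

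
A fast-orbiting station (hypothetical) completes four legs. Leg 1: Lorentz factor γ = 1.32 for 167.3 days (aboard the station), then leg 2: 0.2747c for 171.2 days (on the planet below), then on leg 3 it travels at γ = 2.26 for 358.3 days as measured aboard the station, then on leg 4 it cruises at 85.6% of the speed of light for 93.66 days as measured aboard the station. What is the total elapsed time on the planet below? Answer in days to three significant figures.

Δt = 1380 days

Leg 1: γ = 1.32; Δt_1 = 1.320 × 167.3 = 220.8 days.
Leg 2: 171.2 days is already measured on the planet below.
Leg 3: γ = 2.26; Δt_3 = 2.260 × 358.3 = 809.8 days.
Leg 4: β = 0.856; γ = 1/√(1 − 0.856²) = 1/√0.2673 = 1.934; Δt_4 = 1.934 × 93.66 = 181.2 days.
Total: 220.8 + 171.2 + 809.8 + 181.2 days.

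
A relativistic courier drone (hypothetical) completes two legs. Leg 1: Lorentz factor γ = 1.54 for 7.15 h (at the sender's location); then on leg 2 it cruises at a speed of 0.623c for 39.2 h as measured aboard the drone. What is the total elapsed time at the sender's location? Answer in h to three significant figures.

Leg 1: 7.15 h is already measured at the sender's location.
Leg 2: γ = 1/√(1 − 0.623²) = 1/√0.6119 = 1.278; Δt_2 = 1.278 × 39.2 = 50.11 h.
Total: 7.150 + 50.11 h.

Δt = 57.3 h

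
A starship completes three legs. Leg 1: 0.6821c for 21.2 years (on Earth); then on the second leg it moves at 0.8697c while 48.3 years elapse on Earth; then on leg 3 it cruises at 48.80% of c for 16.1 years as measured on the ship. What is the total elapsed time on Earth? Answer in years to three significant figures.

Δt = 87.9 years

Leg 1: 21.2 years is already measured on Earth.
Leg 2: 48.3 years is already measured on Earth.
Leg 3: β = 0.4880; γ = 1/√(1 − 0.4880²) = 1/√0.7619 = 1.146; Δt_3 = 1.146 × 16.1 = 18.45 years.
Total: 21.20 + 48.30 + 18.45 years.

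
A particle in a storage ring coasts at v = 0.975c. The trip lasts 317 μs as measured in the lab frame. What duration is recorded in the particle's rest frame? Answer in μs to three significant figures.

γ = 1/√(1 − 0.975²) = 1/√0.04938 = 4.500
The interval measured in the lab frame is the dilated one; the clock in the particle's rest frame measures the proper time τ = Δt/γ = 317/4.500 μs.

τ = 70.4 μs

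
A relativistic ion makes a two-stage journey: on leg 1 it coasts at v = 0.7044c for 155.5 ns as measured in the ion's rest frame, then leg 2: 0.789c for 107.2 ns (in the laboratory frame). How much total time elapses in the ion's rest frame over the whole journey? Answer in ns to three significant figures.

τ = 221 ns

Leg 1: 155.5 ns is already measured in the ion's rest frame.
Leg 2: γ = 1/√(1 − 0.789²) = 1/√0.3775 = 1.628; τ_2 = 107.2/1.628 = 65.86 ns.
Total: 155.5 + 65.86 ns.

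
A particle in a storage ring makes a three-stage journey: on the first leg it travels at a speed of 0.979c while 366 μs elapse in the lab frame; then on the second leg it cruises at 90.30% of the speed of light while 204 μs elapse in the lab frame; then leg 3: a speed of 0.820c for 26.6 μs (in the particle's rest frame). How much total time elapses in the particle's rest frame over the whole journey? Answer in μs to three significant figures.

τ = 189 μs

Leg 1: γ = 1/√(1 − 0.979²) = 1/√0.04156 = 4.905; τ_1 = 366/4.905 = 74.61 μs.
Leg 2: β = 0.9030; γ = 1/√(1 − 0.9030²) = 1/√0.1846 = 2.328; τ_2 = 204/2.328 = 87.65 μs.
Leg 3: 26.6 μs is already measured in the particle's rest frame.
Total: 74.61 + 87.65 + 26.60 μs.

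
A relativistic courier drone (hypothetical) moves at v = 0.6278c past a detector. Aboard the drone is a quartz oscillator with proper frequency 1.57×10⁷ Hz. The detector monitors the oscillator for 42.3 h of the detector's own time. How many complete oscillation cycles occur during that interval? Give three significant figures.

N = 1.86×10¹²

γ = 1/√(1 − 0.6278²) = 1/√0.6059 = 1.285
During 42.3 h of lab time, the oscillator's proper time advances by τ = Δt/γ = 42.3/1.285 = 32.93 h = 1.185×10⁵ s.
N = f × τ = 1.57×10⁷ × 1.185×10⁵ = 1.861×10¹².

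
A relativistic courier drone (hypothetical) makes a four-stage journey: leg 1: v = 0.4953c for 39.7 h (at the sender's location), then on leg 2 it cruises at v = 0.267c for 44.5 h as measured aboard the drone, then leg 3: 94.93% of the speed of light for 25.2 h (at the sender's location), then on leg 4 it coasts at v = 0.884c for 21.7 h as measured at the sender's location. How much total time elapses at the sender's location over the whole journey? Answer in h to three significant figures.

Leg 1: 39.7 h is already measured at the sender's location.
Leg 2: γ = 1/√(1 − 0.267²) = 1/√0.9287 = 1.038; Δt_2 = 1.038 × 44.5 = 46.18 h.
Leg 3: 25.2 h is already measured at the sender's location.
Leg 4: 21.7 h is already measured at the sender's location.
Total: 39.70 + 46.18 + 25.20 + 21.70 h.

Δt = 133 h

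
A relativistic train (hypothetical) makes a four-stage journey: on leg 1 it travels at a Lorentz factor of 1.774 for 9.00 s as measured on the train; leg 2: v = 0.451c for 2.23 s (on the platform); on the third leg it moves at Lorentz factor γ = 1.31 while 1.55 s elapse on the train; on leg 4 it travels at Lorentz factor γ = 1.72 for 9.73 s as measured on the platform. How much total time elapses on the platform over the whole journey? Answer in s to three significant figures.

Leg 1: γ = 1.774; Δt_1 = 1.774 × 9.00 = 15.97 s.
Leg 2: 2.23 s is already measured on the platform.
Leg 3: γ = 1.31; Δt_3 = 1.310 × 1.55 = 2.030 s.
Leg 4: 9.73 s is already measured on the platform.
Total: 15.97 + 2.230 + 2.030 + 9.730 s.

Δt = 30.0 s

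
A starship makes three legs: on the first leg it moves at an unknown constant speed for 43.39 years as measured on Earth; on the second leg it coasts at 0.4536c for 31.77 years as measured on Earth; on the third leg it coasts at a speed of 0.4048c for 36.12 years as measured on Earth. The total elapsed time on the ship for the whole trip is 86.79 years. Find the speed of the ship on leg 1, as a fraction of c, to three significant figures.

Leg 1: speed unknown; τ_1 = 43.39/γ_1.
Leg 2: γ = 1/√(1 − 0.4536²) = 1/√0.7942 = 1.122; τ_2 = 31.77/1.122 = 28.31 years.
Leg 3: γ = 1/√(1 − 0.4048²) = 1/√0.8361 = 1.094; τ_3 = 36.12/1.094 = 33.03 years.
Total proper time: τ_1 + 28.31 + 33.03 = 86.79, so τ_1 = 86.79 − 61.34 = 25.45 years.
γ_1 = 43.39/25.45 = 1.705; β = √(1 − 1/γ²) = √0.6560.

β = 0.810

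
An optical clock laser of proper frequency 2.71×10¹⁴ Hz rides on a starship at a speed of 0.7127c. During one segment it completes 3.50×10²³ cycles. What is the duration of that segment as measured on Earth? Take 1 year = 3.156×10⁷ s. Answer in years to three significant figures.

γ = 1/√(1 − 0.7127²) = 1/√0.4921 = 1.426
Proper time for N cycles: τ = N/f = 3.50×10²³/(2.71×10¹⁴) = 1.292×10⁹ s = 40.92 years.
Lab-frame duration Δt = γτ = 1.426 × 40.92 = 58.34 years.

Δt = 58.3 years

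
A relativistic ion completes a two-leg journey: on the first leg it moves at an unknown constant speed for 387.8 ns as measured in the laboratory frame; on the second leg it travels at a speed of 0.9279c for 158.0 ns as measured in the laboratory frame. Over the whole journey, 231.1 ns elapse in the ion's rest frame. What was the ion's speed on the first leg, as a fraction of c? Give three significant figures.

β = 0.896

Leg 1: speed unknown; τ_1 = 387.8/γ_1.
Leg 2: γ = 1/√(1 − 0.9279²) = 1/√0.1390 = 2.682; τ_2 = 158.0/2.682 = 58.91 ns.
Total proper time: τ_1 + 58.91 = 231.1, so τ_1 = 231.1 − 58.91 = 172.2 ns.
γ_1 = 387.8/172.2 = 2.252; β = √(1 − 1/γ²) = √0.8028.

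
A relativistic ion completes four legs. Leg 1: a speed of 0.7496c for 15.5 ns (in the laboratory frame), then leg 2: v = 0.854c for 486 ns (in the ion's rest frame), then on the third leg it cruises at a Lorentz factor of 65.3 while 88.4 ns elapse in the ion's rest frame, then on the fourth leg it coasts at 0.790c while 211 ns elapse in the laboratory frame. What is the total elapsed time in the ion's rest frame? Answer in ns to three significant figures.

τ = 714 ns

Leg 1: γ = 1/√(1 − 0.7496²) = 1/√0.4381 = 1.511; τ_1 = 15.5/1.511 = 10.26 ns.
Leg 2: 486 ns is already measured in the ion's rest frame.
Leg 3: 88.4 ns is already measured in the ion's rest frame.
Leg 4: γ = 1/√(1 − 0.790²) = 1/√0.3759 = 1.631; τ_4 = 211/1.631 = 129.4 ns.
Total: 10.26 + 486.0 + 88.40 + 129.4 ns.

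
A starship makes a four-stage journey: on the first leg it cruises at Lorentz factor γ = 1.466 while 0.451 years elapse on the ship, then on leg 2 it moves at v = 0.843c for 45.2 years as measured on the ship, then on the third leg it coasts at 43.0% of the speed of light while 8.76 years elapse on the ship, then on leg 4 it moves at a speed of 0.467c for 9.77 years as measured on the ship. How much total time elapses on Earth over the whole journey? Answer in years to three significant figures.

Δt = 105 years

Leg 1: γ = 1.466; Δt_1 = 1.466 × 0.451 = 0.6612 years.
Leg 2: γ = 1/√(1 − 0.843²) = 1/√0.2894 = 1.859; Δt_2 = 1.859 × 45.2 = 84.03 years.
Leg 3: β = 0.430; γ = 1/√(1 − 0.430²) = 1/√0.8151 = 1.108; Δt_3 = 1.108 × 8.76 = 9.703 years.
Leg 4: γ = 1/√(1 − 0.467²) = 1/√0.7819 = 1.131; Δt_4 = 1.131 × 9.77 = 11.05 years.
Total: 0.6612 + 84.03 + 9.703 + 11.05 years.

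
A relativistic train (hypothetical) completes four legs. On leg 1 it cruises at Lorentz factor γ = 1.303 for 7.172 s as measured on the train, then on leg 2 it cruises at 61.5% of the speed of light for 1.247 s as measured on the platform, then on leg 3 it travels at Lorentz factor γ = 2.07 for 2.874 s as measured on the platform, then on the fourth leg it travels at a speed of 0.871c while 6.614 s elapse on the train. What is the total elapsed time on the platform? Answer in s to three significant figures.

Δt = 26.9 s

Leg 1: γ = 1.303; Δt_1 = 1.303 × 7.172 = 9.345 s.
Leg 2: 1.247 s is already measured on the platform.
Leg 3: 2.874 s is already measured on the platform.
Leg 4: γ = 1/√(1 − 0.871²) = 1/√0.2414 = 2.035; Δt_4 = 2.035 × 6.614 = 13.46 s.
Total: 9.345 + 1.247 + 2.874 + 13.46 s.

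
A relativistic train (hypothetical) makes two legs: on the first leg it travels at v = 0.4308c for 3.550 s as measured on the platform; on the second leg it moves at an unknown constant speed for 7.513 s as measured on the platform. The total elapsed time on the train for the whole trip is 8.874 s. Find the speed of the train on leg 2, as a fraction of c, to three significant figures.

β = 0.656

Leg 1: γ = 1/√(1 − 0.4308²) = 1/√0.8144 = 1.108; τ_1 = 3.550/1.108 = 3.204 s.
Leg 2: speed unknown; τ_2 = 7.513/γ_2.
Total proper time: 3.204 + τ_2 = 8.874, so τ_2 = 8.874 − 3.204 = 5.670 s.
γ_2 = 7.513/5.670 = 1.325; β = √(1 − 1/γ²) = √0.4304.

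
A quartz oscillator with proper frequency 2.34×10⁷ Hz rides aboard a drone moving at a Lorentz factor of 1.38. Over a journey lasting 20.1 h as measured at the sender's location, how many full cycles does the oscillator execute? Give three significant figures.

N = 1.23×10¹²

γ = 1.38
The oscillator's own cycle count is N = f × τ where τ is the proper time aboard the drone. τ = Δt/γ = 20.1/1.380 = 14.57 h = 5.243×10⁴ s.
N = 2.34×10⁷ × 5.243×10⁴ = 1.227×10¹².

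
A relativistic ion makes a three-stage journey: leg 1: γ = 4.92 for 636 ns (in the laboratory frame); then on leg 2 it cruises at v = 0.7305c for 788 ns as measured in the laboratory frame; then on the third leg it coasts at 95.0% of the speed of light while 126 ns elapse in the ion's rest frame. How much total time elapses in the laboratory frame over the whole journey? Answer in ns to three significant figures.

Δt = 1830 ns

Leg 1: 636 ns is already measured in the laboratory frame.
Leg 2: 788 ns is already measured in the laboratory frame.
Leg 3: β = 0.950; γ = 1/√(1 − 0.950²) = 1/√0.09750 = 3.203; Δt_3 = 3.203 × 126 = 403.5 ns.
Total: 636.0 + 788.0 + 403.5 ns.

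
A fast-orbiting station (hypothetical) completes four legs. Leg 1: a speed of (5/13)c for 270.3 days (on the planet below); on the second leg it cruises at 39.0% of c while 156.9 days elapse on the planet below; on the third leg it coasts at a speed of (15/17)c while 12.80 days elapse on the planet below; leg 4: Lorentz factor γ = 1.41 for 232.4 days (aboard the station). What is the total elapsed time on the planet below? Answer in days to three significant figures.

Leg 1: 270.3 days is already measured on the planet below.
Leg 2: 156.9 days is already measured on the planet below.
Leg 3: 12.80 days is already measured on the planet below.
Leg 4: γ = 1.41; Δt_4 = 1.410 × 232.4 = 327.7 days.
Total: 270.3 + 156.9 + 12.80 + 327.7 days.

Δt = 768 days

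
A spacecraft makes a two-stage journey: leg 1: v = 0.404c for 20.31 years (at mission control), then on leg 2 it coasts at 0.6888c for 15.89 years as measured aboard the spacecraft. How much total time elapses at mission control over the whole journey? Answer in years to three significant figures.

Leg 1: 20.31 years is already measured at mission control.
Leg 2: γ = 1/√(1 − 0.6888²) = 1/√0.5256 = 1.379; Δt_2 = 1.379 × 15.89 = 21.92 years.
Total: 20.31 + 21.92 years.

Δt = 42.2 years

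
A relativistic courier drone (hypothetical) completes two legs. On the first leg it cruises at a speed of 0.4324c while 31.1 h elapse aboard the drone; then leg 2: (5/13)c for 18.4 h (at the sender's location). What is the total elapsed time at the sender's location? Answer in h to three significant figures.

Δt = 52.9 h

Leg 1: γ = 1/√(1 − 0.4324²) = 1/√0.8130 = 1.109; Δt_1 = 1.109 × 31.1 = 34.49 h.
Leg 2: 18.4 h is already measured at the sender's location.
Total: 34.49 + 18.40 h.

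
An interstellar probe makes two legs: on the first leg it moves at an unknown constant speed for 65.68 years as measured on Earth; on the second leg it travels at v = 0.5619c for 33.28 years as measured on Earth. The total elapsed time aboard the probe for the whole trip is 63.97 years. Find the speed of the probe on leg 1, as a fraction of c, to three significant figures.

β = 0.832

Leg 1: speed unknown; τ_1 = 65.68/γ_1.
Leg 2: γ = 1/√(1 − 0.5619²) = 1/√0.6843 = 1.209; τ_2 = 33.28/1.209 = 27.53 years.
Total proper time: τ_1 + 27.53 = 63.97, so τ_1 = 63.97 − 27.53 = 36.44 years.
γ_1 = 65.68/36.44 = 1.802; β = √(1 − 1/γ²) = √0.6922.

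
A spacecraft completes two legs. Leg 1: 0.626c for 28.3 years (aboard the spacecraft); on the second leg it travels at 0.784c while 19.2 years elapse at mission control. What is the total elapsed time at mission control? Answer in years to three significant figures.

Leg 1: γ = 1/√(1 − 0.626²) = 1/√0.6081 = 1.282; Δt_1 = 1.282 × 28.3 = 36.29 years.
Leg 2: 19.2 years is already measured at mission control.
Total: 36.29 + 19.20 years.

Δt = 55.5 years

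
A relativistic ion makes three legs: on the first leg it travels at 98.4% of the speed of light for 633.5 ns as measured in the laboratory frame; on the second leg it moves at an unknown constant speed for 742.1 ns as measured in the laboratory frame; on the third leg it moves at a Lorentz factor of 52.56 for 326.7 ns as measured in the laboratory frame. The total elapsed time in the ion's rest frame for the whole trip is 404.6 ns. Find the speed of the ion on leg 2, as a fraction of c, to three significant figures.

β = 0.923

Leg 1: β = 0.984; γ = 1/√(1 − 0.984²) = 1/√0.03174 = 5.613; τ_1 = 633.5/5.613 = 112.9 ns.
Leg 2: speed unknown; τ_2 = 742.1/γ_2.
Leg 3: γ = 52.56; τ_3 = 326.7/52.56 = 6.216 ns.
Total proper time: 112.9 + τ_2 + 6.216 = 404.6, so τ_2 = 404.6 − 119.1 = 285.5 ns.
γ_2 = 742.1/285.5 = 2.599; β = √(1 − 1/γ²) = √0.8520.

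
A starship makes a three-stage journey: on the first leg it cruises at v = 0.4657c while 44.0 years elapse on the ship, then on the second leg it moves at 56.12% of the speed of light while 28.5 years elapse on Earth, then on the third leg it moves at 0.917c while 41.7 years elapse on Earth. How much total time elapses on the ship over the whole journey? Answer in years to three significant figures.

Leg 1: 44.0 years is already measured on the ship.
Leg 2: β = 0.5612; γ = 1/√(1 − 0.5612²) = 1/√0.6851 = 1.208; τ_2 = 28.5/1.208 = 23.59 years.
Leg 3: γ = 1/√(1 − 0.917²) = 1/√0.1591 = 2.507; τ_3 = 41.7/2.507 = 16.63 years.
Total: 44.00 + 23.59 + 16.63 years.

τ = 84.2 years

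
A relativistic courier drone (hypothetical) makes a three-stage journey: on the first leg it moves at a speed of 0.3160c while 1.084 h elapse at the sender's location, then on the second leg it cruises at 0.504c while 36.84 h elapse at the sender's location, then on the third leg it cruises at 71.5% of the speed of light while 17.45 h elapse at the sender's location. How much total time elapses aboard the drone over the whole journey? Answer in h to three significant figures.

Leg 1: γ = 1/√(1 − 0.3160²) = 1/√0.9001 = 1.054; τ_1 = 1.084/1.054 = 1.028 h.
Leg 2: γ = 1/√(1 − 0.504²) = 1/√0.7460 = 1.158; τ_2 = 36.84/1.158 = 31.82 h.
Leg 3: β = 0.715; γ = 1/√(1 − 0.715²) = 1/√0.4888 = 1.430; τ_3 = 17.45/1.430 = 12.20 h.
Total: 1.028 + 31.82 + 12.20 h.

τ = 45.0 h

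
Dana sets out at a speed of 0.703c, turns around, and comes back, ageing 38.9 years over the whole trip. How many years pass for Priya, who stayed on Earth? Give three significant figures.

Δt = 54.7 years

γ = 1/√(1 − 0.703²) = 1/√0.5058 = 1.406
Earth-frame duration is the dilated interval: Δt = γτ = 1.406 × 38.9 years.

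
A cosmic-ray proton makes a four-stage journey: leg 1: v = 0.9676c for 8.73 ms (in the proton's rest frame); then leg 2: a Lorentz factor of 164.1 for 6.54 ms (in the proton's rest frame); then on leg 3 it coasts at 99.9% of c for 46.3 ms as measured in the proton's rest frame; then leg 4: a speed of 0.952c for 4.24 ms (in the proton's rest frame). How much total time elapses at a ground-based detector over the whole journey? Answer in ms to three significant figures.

Leg 1: γ = 1/√(1 − 0.9676²) = 1/√0.06375 = 3.961; Δt_1 = 3.961 × 8.73 = 34.58 ms.
Leg 2: γ = 164.1; Δt_2 = 164.1 × 6.54 = 1073 ms.
Leg 3: β = 0.999; γ = 1/√(1 − 0.999²) = 1/√0.001999 = 22.37; Δt_3 = 22.37 × 46.3 = 1036 ms.
Leg 4: γ = 1/√(1 − 0.952²) = 1/√0.09370 = 3.267; Δt_4 = 3.267 × 4.24 = 13.85 ms.
Total: 34.58 + 1073 + 1036 + 13.85 ms.

Δt = 2160 ms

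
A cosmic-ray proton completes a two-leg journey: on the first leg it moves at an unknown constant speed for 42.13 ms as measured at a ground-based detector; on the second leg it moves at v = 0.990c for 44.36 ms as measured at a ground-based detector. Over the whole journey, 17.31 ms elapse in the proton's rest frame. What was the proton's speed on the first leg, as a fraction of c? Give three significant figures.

β = 0.965

Leg 1: speed unknown; τ_1 = 42.13/γ_1.
Leg 2: γ = 1/√(1 − 0.990²) = 1/√0.01990 = 7.089; τ_2 = 44.36/7.089 = 6.258 ms.
Total proper time: τ_1 + 6.258 = 17.31, so τ_1 = 17.31 − 6.258 = 11.05 ms.
γ_1 = 42.13/11.05 = 3.812; β = √(1 − 1/γ²) = √0.9312.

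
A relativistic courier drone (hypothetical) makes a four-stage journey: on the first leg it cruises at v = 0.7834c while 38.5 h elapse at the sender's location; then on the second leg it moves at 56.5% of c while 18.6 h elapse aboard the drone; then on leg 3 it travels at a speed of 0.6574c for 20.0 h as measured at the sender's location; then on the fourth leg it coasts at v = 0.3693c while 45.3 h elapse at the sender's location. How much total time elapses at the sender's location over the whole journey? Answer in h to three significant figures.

Δt = 126 h

Leg 1: 38.5 h is already measured at the sender's location.
Leg 2: β = 0.565; γ = 1/√(1 − 0.565²) = 1/√0.6808 = 1.212; Δt_2 = 1.212 × 18.6 = 22.54 h.
Leg 3: 20.0 h is already measured at the sender's location.
Leg 4: 45.3 h is already measured at the sender's location.
Total: 38.50 + 22.54 + 20.00 + 45.30 h.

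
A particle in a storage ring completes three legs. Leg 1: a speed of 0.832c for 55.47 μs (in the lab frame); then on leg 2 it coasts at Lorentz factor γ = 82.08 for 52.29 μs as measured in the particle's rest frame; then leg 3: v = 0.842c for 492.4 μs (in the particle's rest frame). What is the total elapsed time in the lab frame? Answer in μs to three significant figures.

Leg 1: 55.47 μs is already measured in the lab frame.
Leg 2: γ = 82.08; Δt_2 = 82.08 × 52.29 = 4292 μs.
Leg 3: γ = 1/√(1 − 0.842²) = 1/√0.2910 = 1.854; Δt_3 = 1.854 × 492.4 = 912.7 μs.
Total: 55.47 + 4292 + 912.7 μs.

Δt = 5260 μs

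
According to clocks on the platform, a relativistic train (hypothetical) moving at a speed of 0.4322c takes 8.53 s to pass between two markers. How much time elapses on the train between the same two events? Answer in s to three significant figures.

τ = 7.69 s

γ = 1/√(1 − 0.4322²) = 1/√0.8132 = 1.109
The interval measured on the platform is the dilated one; the clock on the train measures the proper time τ = Δt/γ = 8.53/1.109 s.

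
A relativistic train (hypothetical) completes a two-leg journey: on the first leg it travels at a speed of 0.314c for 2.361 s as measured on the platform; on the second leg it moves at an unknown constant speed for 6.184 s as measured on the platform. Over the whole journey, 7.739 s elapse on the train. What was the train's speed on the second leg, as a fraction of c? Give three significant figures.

Leg 1: γ = 1/√(1 − 0.314²) = 1/√0.9014 = 1.053; τ_1 = 2.361/1.053 = 2.242 s.
Leg 2: speed unknown; τ_2 = 6.184/γ_2.
Total proper time: 2.242 + τ_2 = 7.739, so τ_2 = 7.739 − 2.242 = 5.497 s.
γ_2 = 6.184/5.497 = 1.125; β = √(1 − 1/γ²) = √0.2097.

β = 0.458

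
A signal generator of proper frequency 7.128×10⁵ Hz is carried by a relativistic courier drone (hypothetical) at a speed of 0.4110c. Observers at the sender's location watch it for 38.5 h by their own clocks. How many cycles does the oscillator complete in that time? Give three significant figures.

N = 9.01×10¹⁰

γ = 1/√(1 − 0.4110²) = 1/√0.8311 = 1.097
During 38.5 h of lab time, the oscillator's proper time advances by τ = Δt/γ = 38.5/1.097 = 35.10 h = 1.264×10⁵ s.
N = f × τ = 7.128×10⁵ × 1.264×10⁵ = 9.006×10¹⁰.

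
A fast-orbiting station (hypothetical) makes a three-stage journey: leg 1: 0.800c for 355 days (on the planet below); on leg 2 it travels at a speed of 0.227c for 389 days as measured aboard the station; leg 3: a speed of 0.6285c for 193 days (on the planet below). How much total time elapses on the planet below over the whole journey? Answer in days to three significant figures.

Leg 1: 355 days is already measured on the planet below.
Leg 2: γ = 1/√(1 − 0.227²) = 1/√0.9485 = 1.027; Δt_2 = 1.027 × 389 = 399.4 days.
Leg 3: 193 days is already measured on the planet below.
Total: 355.0 + 399.4 + 193.0 days.

Δt = 947 days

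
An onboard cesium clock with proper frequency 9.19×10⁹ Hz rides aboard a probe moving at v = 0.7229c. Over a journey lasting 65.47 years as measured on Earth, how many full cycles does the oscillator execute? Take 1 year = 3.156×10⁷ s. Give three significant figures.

γ = 1/√(1 − 0.7229²) = 1/√0.4774 = 1.447
The oscillator's own cycle count is N = f × τ where τ is the proper time aboard the probe. τ = Δt/γ = 65.47/1.447 = 45.24 years = 1.428×10⁹ s.
N = 9.19×10⁹ × 1.428×10⁹ = 1.312×10¹⁹.

N = 1.31×10¹⁹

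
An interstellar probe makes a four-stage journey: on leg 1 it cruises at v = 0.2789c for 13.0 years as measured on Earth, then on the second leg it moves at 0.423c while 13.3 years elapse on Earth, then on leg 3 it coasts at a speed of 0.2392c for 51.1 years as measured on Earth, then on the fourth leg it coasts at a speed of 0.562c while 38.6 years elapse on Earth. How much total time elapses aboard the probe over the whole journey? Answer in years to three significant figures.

τ = 106 years

Leg 1: γ = 1/√(1 − 0.2789²) = 1/√0.9222 = 1.041; τ_1 = 13.0/1.041 = 12.48 years.
Leg 2: γ = 1/√(1 − 0.423²) = 1/√0.8211 = 1.104; τ_2 = 13.3/1.104 = 12.05 years.
Leg 3: γ = 1/√(1 − 0.2392²) = 1/√0.9428 = 1.030; τ_3 = 51.1/1.030 = 49.62 years.
Leg 4: γ = 1/√(1 − 0.562²) = 1/√0.6842 = 1.209; τ_4 = 38.6/1.209 = 31.93 years.
Total: 12.48 + 12.05 + 49.62 + 31.93 years.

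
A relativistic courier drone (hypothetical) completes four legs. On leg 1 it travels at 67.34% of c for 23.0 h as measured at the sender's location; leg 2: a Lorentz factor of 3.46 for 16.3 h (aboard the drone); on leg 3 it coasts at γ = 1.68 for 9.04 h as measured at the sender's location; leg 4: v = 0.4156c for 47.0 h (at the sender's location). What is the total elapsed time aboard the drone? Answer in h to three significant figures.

τ = 81.4 h

Leg 1: β = 0.6734; γ = 1/√(1 − 0.6734²) = 1/√0.5465 = 1.353; τ_1 = 23.0/1.353 = 17.00 h.
Leg 2: 16.3 h is already measured aboard the drone.
Leg 3: γ = 1.68; τ_3 = 9.04/1.680 = 5.381 h.
Leg 4: γ = 1/√(1 − 0.4156²) = 1/√0.8273 = 1.099; τ_4 = 47.0/1.099 = 42.75 h.
Total: 17.00 + 16.30 + 5.381 + 42.75 h.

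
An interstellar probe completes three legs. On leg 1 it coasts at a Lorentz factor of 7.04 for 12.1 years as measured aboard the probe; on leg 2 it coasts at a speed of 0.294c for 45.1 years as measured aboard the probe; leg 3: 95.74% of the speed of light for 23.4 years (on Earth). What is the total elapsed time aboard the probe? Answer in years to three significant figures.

Leg 1: 12.1 years is already measured aboard the probe.
Leg 2: 45.1 years is already measured aboard the probe.
Leg 3: β = 0.9574; γ = 1/√(1 − 0.9574²) = 1/√0.08339 = 3.463; τ_3 = 23.4/3.463 = 6.757 years.
Total: 12.10 + 45.10 + 6.757 years.

τ = 64.0 years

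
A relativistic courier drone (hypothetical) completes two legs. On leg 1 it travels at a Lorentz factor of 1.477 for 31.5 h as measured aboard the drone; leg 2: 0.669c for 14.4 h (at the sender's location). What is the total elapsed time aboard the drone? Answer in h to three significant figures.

τ = 42.2 h

Leg 1: 31.5 h is already measured aboard the drone.
Leg 2: γ = 1/√(1 − 0.669²) = 1/√0.5524 = 1.345; τ_2 = 14.4/1.345 = 10.70 h.
Total: 31.50 + 10.70 h.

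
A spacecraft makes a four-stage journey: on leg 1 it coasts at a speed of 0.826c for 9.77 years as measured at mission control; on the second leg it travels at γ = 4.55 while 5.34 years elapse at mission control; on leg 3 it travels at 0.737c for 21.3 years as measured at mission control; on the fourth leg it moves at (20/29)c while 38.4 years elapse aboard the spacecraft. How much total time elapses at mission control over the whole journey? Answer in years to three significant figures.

Δt = 89.4 years

Leg 1: 9.77 years is already measured at mission control.
Leg 2: 5.34 years is already measured at mission control.
Leg 3: 21.3 years is already measured at mission control.
Leg 4: γ = 1/√(1 − (20/29)²) = 29/21 ≈ 1.381; Δt_4 = 1.381 × 38.4 = 53.03 years.
Total: 9.770 + 5.340 + 21.30 + 53.03 years.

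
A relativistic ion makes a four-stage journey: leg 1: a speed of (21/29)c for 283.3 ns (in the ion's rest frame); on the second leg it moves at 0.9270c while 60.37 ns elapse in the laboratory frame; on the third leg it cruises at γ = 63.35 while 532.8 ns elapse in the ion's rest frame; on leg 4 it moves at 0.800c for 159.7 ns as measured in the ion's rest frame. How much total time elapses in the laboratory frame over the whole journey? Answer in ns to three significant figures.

Leg 1: γ = 1/√(1 − (21/29)²) = 29/20 = 1.450; Δt_1 = 1.450 × 283.3 = 410.8 ns.
Leg 2: 60.37 ns is already measured in the laboratory frame.
Leg 3: γ = 63.35; Δt_3 = 63.35 × 532.8 = 3.375×10⁴ ns.
Leg 4: γ = 1/√(1 − 0.800²) = 5/3 ≈ 1.667; Δt_4 = 1.667 × 159.7 = 266.2 ns.
Total: 410.8 + 60.37 + 3.375×10⁴ + 266.2 ns.

Δt = 3.45×10⁴ ns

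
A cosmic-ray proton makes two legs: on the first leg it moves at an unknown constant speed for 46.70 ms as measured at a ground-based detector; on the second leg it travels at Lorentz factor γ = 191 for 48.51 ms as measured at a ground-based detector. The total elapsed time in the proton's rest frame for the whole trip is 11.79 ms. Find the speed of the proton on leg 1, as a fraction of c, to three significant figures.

β = 0.969

Leg 1: speed unknown; τ_1 = 46.70/γ_1.
Leg 2: γ = 191; τ_2 = 48.51/191.0 = 0.2540 ms.
Total proper time: τ_1 + 0.2540 = 11.79, so τ_1 = 11.79 − 0.2540 = 11.54 ms.
γ_1 = 46.70/11.54 = 4.048; β = √(1 − 1/γ²) = √0.9390.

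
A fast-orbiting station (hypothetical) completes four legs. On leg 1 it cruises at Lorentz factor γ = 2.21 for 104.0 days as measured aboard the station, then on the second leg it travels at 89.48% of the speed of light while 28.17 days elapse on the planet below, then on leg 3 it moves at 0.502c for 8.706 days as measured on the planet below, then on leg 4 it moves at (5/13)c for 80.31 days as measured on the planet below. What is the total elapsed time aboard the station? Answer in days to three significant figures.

τ = 198 days

Leg 1: 104.0 days is already measured aboard the station.
Leg 2: β = 0.8948; γ = 1/√(1 − 0.8948²) = 1/√0.1993 = 2.240; τ_2 = 28.17/2.240 = 12.58 days.
Leg 3: γ = 1/√(1 − 0.502²) = 1/√0.7480 = 1.156; τ_3 = 8.706/1.156 = 7.530 days.
Leg 4: γ = 1/√(1 − (5/13)²) = 13/12 ≈ 1.083; τ_4 = 80.31/1.083 = 74.13 days.
Total: 104.0 + 12.58 + 7.530 + 74.13 days.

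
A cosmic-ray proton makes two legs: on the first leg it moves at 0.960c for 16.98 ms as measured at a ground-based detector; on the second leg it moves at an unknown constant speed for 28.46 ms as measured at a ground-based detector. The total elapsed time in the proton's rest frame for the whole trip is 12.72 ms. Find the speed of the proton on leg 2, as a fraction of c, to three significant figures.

Leg 1: γ = 1/√(1 − 0.960²) = 25/7 ≈ 3.571; τ_1 = 16.98/3.571 = 4.754 ms.
Leg 2: speed unknown; τ_2 = 28.46/γ_2.
Total proper time: 4.754 + τ_2 = 12.72, so τ_2 = 12.72 − 4.754 = 7.966 ms.
γ_2 = 28.46/7.966 = 3.573; β = √(1 − 1/γ²) = √0.9217.

β = 0.960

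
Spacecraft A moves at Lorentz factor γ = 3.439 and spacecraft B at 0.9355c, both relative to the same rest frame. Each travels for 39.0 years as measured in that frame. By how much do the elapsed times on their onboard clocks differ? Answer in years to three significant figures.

A: γ = 3.439; τ_A = 39.0/3.439 = 11.34 years.
B: γ = 1/√(1 − 0.9355²) = 1/√0.1248 = 2.830; τ_B = 39.0/2.830 = 13.78 years.

|τ_A − τ_B| = 2.44 years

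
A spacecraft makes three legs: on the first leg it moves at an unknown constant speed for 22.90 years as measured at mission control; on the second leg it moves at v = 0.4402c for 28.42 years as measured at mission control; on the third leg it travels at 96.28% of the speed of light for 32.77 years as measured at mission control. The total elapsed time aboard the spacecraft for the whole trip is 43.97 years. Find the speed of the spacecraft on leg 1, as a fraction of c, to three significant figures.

β = 0.908

Leg 1: speed unknown; τ_1 = 22.90/γ_1.
Leg 2: γ = 1/√(1 − 0.4402²) = 1/√0.8062 = 1.114; τ_2 = 28.42/1.114 = 25.52 years.
Leg 3: β = 0.9628; γ = 1/√(1 − 0.9628²) = 1/√0.07302 = 3.701; τ_3 = 32.77/3.701 = 8.855 years.
Total proper time: τ_1 + 25.52 + 8.855 = 43.97, so τ_1 = 43.97 − 34.37 = 9.597 years.
γ_1 = 22.90/9.597 = 2.386; β = √(1 − 1/γ²) = √0.8244.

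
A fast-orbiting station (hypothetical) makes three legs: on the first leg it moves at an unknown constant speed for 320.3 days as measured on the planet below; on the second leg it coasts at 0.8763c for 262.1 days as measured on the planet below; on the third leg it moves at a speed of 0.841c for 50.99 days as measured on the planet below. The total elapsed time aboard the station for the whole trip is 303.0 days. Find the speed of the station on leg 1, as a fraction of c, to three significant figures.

β = 0.885

Leg 1: speed unknown; τ_1 = 320.3/γ_1.
Leg 2: γ = 1/√(1 − 0.8763²) = 1/√0.2321 = 2.076; τ_2 = 262.1/2.076 = 126.3 days.
Leg 3: γ = 1/√(1 − 0.841²) = 1/√0.2927 = 1.848; τ_3 = 50.99/1.848 = 27.59 days.
Total proper time: τ_1 + 126.3 + 27.59 = 303.0, so τ_1 = 303.0 − 153.9 = 149.1 days.
γ_1 = 320.3/149.1 = 2.148; β = √(1 − 1/γ²) = √0.7832.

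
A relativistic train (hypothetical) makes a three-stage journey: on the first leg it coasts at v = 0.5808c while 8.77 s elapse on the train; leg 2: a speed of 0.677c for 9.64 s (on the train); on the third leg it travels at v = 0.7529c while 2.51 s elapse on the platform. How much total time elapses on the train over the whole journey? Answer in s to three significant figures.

τ = 20.1 s

Leg 1: 8.77 s is already measured on the train.
Leg 2: 9.64 s is already measured on the train.
Leg 3: γ = 1/√(1 − 0.7529²) = 1/√0.4331 = 1.519; τ_3 = 2.51/1.519 = 1.652 s.
Total: 8.770 + 9.640 + 1.652 s.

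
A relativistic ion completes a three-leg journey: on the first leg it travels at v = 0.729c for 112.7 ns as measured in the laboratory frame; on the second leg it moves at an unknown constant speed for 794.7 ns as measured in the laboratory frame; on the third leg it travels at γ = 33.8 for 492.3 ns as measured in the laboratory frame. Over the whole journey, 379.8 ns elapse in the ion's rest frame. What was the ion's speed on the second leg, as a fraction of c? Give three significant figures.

β = 0.932

Leg 1: γ = 1/√(1 − 0.729²) = 1/√0.4686 = 1.461; τ_1 = 112.7/1.461 = 77.14 ns.
Leg 2: speed unknown; τ_2 = 794.7/γ_2.
Leg 3: γ = 33.8; τ_3 = 492.3/33.80 = 14.57 ns.
Total proper time: 77.14 + τ_2 + 14.57 = 379.8, so τ_2 = 379.8 − 91.71 = 288.1 ns.
γ_2 = 794.7/288.1 = 2.759; β = √(1 − 1/γ²) = √0.8686.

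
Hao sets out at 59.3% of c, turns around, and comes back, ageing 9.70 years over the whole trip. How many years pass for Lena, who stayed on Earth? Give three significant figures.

β = 0.593; γ = 1/√(1 − 0.593²) = 1/√0.6484 = 1.242
Earth-frame duration is the dilated interval: Δt = γτ = 1.242 × 9.70 years.

Δt = 12.0 years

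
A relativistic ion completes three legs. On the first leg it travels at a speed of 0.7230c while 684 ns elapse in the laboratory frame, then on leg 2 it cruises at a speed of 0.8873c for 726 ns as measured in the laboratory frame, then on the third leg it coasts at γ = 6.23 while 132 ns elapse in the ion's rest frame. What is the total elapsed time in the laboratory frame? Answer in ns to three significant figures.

Leg 1: 684 ns is already measured in the laboratory frame.
Leg 2: 726 ns is already measured in the laboratory frame.
Leg 3: γ = 6.23; Δt_3 = 6.230 × 132 = 822.4 ns.
Total: 684.0 + 726.0 + 822.4 ns.

Δt = 2230 ns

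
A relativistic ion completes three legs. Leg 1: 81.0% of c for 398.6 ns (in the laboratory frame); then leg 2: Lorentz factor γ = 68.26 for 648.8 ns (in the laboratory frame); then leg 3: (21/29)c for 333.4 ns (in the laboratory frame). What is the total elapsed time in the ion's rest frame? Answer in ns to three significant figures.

τ = 473 ns

Leg 1: β = 0.810; γ = 1/√(1 − 0.810²) = 1/√0.3439 = 1.705; τ_1 = 398.6/1.705 = 233.8 ns.
Leg 2: γ = 68.26; τ_2 = 648.8/68.26 = 9.505 ns.
Leg 3: γ = 1/√(1 − (21/29)²) = 29/20 = 1.450; τ_3 = 333.4/1.450 = 229.9 ns.
Total: 233.8 + 9.505 + 229.9 ns.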